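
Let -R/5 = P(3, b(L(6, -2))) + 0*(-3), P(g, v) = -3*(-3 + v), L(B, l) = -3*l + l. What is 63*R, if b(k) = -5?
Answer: -7560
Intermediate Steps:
L(B, l) = -2*l
P(g, v) = 9 - 3*v
R = -120 (R = -5*((9 - 3*(-5)) + 0*(-3)) = -5*((9 + 15) + 0) = -5*(24 + 0) = -5*24 = -120)
63*R = 63*(-120) = -7560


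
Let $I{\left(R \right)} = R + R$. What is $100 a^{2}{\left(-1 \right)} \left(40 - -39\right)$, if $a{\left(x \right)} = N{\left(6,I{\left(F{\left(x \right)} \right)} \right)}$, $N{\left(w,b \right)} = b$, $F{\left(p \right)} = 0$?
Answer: $0$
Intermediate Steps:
$I{\left(R \right)} = 2 R$
$a{\left(x \right)} = 0$ ($a{\left(x \right)} = 2 \cdot 0 = 0$)
$100 a^{2}{\left(-1 \right)} \left(40 - -39\right) = 100 \cdot 0^{2} \left(40 - -39\right) = 100 \cdot 0 \left(40 + 39\right) = 0 \cdot 79 = 0$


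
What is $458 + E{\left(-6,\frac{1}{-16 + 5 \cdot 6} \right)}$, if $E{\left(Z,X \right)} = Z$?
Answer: $452$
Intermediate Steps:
$458 + E{\left(-6,\frac{1}{-16 + 5 \cdot 6} \right)} = 458 - 6 = 452$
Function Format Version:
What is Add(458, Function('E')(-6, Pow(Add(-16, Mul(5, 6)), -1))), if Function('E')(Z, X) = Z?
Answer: 452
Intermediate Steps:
Add(458, Function('E')(-6, Pow(Add(-16, Mul(5, 6)), -1))) = Add(458, -6) = 452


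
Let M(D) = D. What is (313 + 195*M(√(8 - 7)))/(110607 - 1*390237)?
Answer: -254/139815 ≈ -0.0018167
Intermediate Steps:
(313 + 195*M(√(8 - 7)))/(110607 - 1*390237) = (313 + 195*√(8 - 7))/(110607 - 1*390237) = (313 + 195*√1)/(110607 - 390237) = (313 + 195*1)/(-279630) = (313 + 195)*(-1/279630) = 508*(-1/279630) = -254/139815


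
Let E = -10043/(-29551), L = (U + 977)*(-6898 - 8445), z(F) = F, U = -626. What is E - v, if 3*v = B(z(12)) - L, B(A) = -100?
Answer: -159140763314/88653 ≈ -1.7951e+6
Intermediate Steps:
L = -5385393 (L = (-626 + 977)*(-6898 - 8445) = 351*(-15343) = -5385393)
v = 5385293/3 (v = (-100 - 1*(-5385393))/3 = (-100 + 5385393)/3 = (⅓)*5385293 = 5385293/3 ≈ 1.7951e+6)
E = 10043/29551 (E = -10043*(-1/29551) = 10043/29551 ≈ 0.33985)
E - v = 10043/29551 - 1*5385293/3 = 10043/29551 - 5385293/3 = -159140763314/88653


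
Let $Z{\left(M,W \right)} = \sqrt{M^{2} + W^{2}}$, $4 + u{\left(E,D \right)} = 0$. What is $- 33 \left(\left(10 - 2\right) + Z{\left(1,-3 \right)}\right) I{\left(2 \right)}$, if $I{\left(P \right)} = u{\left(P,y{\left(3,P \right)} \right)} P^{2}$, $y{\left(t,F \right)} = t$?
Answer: $4224 + 528 \sqrt{10} \approx 5893.7$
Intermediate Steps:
$u{\left(E,D \right)} = -4$ ($u{\left(E,D \right)} = -4 + 0 = -4$)
$I{\left(P \right)} = - 4 P^{2}$
$- 33 \left(\left(10 - 2\right) + Z{\left(1,-3 \right)}\right) I{\left(2 \right)} = - 33 \left(\left(10 - 2\right) + \sqrt{1^{2} + \left(-3\right)^{2}}\right) \left(- 4 \cdot 2^{2}\right) = - 33 \left(8 + \sqrt{1 + 9}\right) \left(\left(-4\right) 4\right) = - 33 \left(8 + \sqrt{10}\right) \left(-16\right) = \left(-264 - 33 \sqrt{10}\right) \left(-16\right) = 4224 + 528 \sqrt{10}$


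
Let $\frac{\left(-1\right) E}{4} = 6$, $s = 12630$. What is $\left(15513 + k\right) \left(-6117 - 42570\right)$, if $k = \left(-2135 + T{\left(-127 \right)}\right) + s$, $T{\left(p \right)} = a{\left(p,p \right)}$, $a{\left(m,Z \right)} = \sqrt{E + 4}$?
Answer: $-1266251496 - 97374 i \sqrt{5} \approx -1.2663 \cdot 10^{9} - 2.1774 \cdot 10^{5} i$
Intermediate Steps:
$E = -24$ ($E = \left(-4\right) 6 = -24$)
$a{\left(m,Z \right)} = 2 i \sqrt{5}$ ($a{\left(m,Z \right)} = \sqrt{-24 + 4} = \sqrt{-20} = 2 i \sqrt{5}$)
$T{\left(p \right)} = 2 i \sqrt{5}$
$k = 10495 + 2 i \sqrt{5}$ ($k = \left(-2135 + 2 i \sqrt{5}\right) + 12630 = 10495 + 2 i \sqrt{5} \approx 10495.0 + 4.4721 i$)
$\left(15513 + k\right) \left(-6117 - 42570\right) = \left(15513 + \left(10495 + 2 i \sqrt{5}\right)\right) \left(-6117 - 42570\right) = \left(26008 + 2 i \sqrt{5}\right) \left(-48687\right) = -1266251496 - 97374 i \sqrt{5}$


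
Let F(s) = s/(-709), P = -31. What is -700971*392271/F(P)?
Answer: -194954151954969/31 ≈ -6.2888e+12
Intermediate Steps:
F(s) = -s/709 (F(s) = s*(-1/709) = -s/709)
-700971*392271/F(P) = -700971/(-1/709*(-31)/392271) = -700971/((31/709)*(1/392271)) = -700971/31/278120139 = -700971*278120139/31 = -194954151954969/31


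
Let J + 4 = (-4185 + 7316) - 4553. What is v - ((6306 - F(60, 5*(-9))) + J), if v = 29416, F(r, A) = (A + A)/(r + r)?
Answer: 98141/4 ≈ 24535.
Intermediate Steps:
F(r, A) = A/r (F(r, A) = (2*A)/((2*r)) = (2*A)*(1/(2*r)) = A/r)
J = -1426 (J = -4 + ((-4185 + 7316) - 4553) = -4 + (3131 - 4553) = -4 - 1422 = -1426)
v - ((6306 - F(60, 5*(-9))) + J) = 29416 - ((6306 - 5*(-9)/60) - 1426) = 29416 - ((6306 - (-45)/60) - 1426) = 29416 - ((6306 - 1*(-¾)) - 1426) = 29416 - ((6306 + ¾) - 1426) = 29416 - (25227/4 - 1426) = 29416 - 1*19523/4 = 29416 - 19523/4 = 98141/4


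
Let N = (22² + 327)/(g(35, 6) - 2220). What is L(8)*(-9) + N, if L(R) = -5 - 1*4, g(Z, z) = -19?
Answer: 180548/2239 ≈ 80.638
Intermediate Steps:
L(R) = -9 (L(R) = -5 - 4 = -9)
N = -811/2239 (N = (22² + 327)/(-19 - 2220) = (484 + 327)/(-2239) = 811*(-1/2239) = -811/2239 ≈ -0.36222)
L(8)*(-9) + N = -9*(-9) - 811/2239 = 81 - 811/2239 = 180548/2239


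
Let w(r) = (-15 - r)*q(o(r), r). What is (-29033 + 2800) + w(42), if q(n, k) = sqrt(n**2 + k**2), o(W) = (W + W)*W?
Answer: -26233 - 2394*sqrt(7057) ≈ -2.2734e+5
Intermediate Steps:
o(W) = 2*W**2 (o(W) = (2*W)*W = 2*W**2)
q(n, k) = sqrt(k**2 + n**2)
w(r) = sqrt(r**2 + 4*r**4)*(-15 - r) (w(r) = (-15 - r)*sqrt(r**2 + (2*r**2)**2) = (-15 - r)*sqrt(r**2 + 4*r**4) = sqrt(r**2 + 4*r**4)*(-15 - r))
(-29033 + 2800) + w(42) = (-29033 + 2800) + sqrt(42**2*(1 + 4*42**2))*(-15 - 1*42) = -26233 + sqrt(1764*(1 + 4*1764))*(-15 - 42) = -26233 + sqrt(1764*(1 + 7056))*(-57) = -26233 + sqrt(1764*7057)*(-57) = -26233 + sqrt(12448548)*(-57) = -26233 + (42*sqrt(7057))*(-57) = -26233 - 2394*sqrt(7057)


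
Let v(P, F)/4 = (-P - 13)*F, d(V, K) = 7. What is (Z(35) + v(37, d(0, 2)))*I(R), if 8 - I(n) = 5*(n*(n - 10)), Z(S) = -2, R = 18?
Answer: 998224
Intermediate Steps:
I(n) = 8 - 5*n*(-10 + n) (I(n) = 8 - 5*n*(n - 10) = 8 - 5*n*(-10 + n))
v(P, F) = 4*F*(-13 - P) (v(P, F) = 4*((-P - 13)*F) = 4*((-13 - P)*F) = 4*(F*(-13 - P)) = 4*F*(-13 - P))
(Z(35) + v(37, d(0, 2)))*I(R) = (-2 - 4*7*(13 + 37))*(8 - 5*18² + 50*18) = (-2 - 4*7*50)*(8 - 5*324 + 900) = (-2 - 1400)*(8 - 1620 + 900) = -1402*(-712) = 998224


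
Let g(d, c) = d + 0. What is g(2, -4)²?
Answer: 4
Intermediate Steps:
g(d, c) = d
g(2, -4)² = 2² = 4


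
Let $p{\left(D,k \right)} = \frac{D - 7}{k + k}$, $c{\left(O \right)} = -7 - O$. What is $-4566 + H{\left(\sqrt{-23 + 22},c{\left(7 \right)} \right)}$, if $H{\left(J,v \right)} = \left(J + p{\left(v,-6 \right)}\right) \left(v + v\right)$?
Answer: $-4615 - 28 i \approx -4615.0 - 28.0 i$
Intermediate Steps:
$p{\left(D,k \right)} = \frac{-7 + D}{2 k}$
$H{\left(J,v \right)} = 2 v \left(\frac{7}{12} + J - \frac{v}{12}\right)$ ($H{\left(J,v \right)} = \left(J + \frac{-7 + v}{2 \left(-6\right)}\right) \left(v + v\right) = \left(J + \frac{1}{2} \left(- \frac{1}{6}\right) \left(-7 + v\right)\right) 2 v = \left(J - \left(- \frac{7}{12} + \frac{v}{12}\right)\right) 2 v = \left(\frac{7}{12} + J - \frac{v}{12}\right) 2 v = 2 v \left(\frac{7}{12} + J - \frac{v}{12}\right)$)
$-4566 + H{\left(\sqrt{-23 + 22},c{\left(7 \right)} \right)} = -4566 + \frac{\left(-7 - 7\right) \left(7 - \left(-7 - 7\right) + 12 \sqrt{-23 + 22}\right)}{6} = -4566 + \frac{\left(-7 - 7\right) \left(7 - \left(-7 - 7\right) + 12 \sqrt{-1}\right)}{6} = -4566 + \frac{1}{6} \left(-14\right) \left(7 - -14 + 12 i\right) = -4566 + \frac{1}{6} \left(-14\right) \left(7 + 14 + 12 i\right) = -4566 + \frac{1}{6} \left(-14\right) \left(21 + 12 i\right) = -4566 - \left(49 + 28 i\right) = -4615 - 28 i$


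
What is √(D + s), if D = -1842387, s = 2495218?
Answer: √652831 ≈ 807.98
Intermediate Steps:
√(D + s) = √(-1842387 + 2495218) = √652831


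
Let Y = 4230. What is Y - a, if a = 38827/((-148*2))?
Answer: 1290907/296 ≈ 4361.2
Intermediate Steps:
a = -38827/296 (a = 38827/(-296) = 38827*(-1/296) = -38827/296 ≈ -131.17)
Y - a = 4230 - 1*(-38827/296) = 4230 + 38827/296 = 1290907/296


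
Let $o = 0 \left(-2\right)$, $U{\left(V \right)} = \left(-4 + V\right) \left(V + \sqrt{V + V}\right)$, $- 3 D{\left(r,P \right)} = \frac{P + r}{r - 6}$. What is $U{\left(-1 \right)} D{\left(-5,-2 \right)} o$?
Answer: $0$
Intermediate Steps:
$D{\left(r,P \right)} = - \frac{P + r}{3 \left(-6 + r\right)}$ ($D{\left(r,P \right)} = - \frac{\left(P + r\right) \frac{1}{r - 6}}{3} = - \frac{\left(P + r\right) \frac{1}{-6 + r}}{3} = - \frac{\frac{1}{-6 + r} \left(P + r\right)}{3} = - \frac{P + r}{3 \left(-6 + r\right)}$)
$U{\left(V \right)} = \left(-4 + V\right) \left(V + \sqrt{2} \sqrt{V}\right)$ ($U{\left(V \right)} = \left(-4 + V\right) \left(V + \sqrt{2 V}\right) = \left(-4 + V\right) \left(V + \sqrt{2} \sqrt{V}\right)$)
$o = 0$
$U{\left(-1 \right)} D{\left(-5,-2 \right)} o = \left(\left(-1\right)^{2} - -4 + \sqrt{2} \left(-1\right)^{\frac{3}{2}} - 4 \sqrt{2} \sqrt{-1}\right) \frac{\left(-1\right) \left(-2\right) - -5}{3 \left(-6 - 5\right)} 0 = \left(1 + 4 + \sqrt{2} \left(- i\right) - 4 \sqrt{2} i\right) \frac{2 + 5}{3 \left(-11\right)} 0 = \left(1 + 4 - i \sqrt{2} - 4 i \sqrt{2}\right) \frac{1}{3} \left(- \frac{1}{11}\right) 7 \cdot 0 = \left(5 - 5 i \sqrt{2}\right) \left(- \frac{7}{33}\right) 0 = \left(- \frac{35}{33} + \frac{35 i \sqrt{2}}{33}\right) 0 = 0$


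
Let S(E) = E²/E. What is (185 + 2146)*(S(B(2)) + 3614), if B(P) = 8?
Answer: 8442882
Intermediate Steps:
S(E) = E
(185 + 2146)*(S(B(2)) + 3614) = (185 + 2146)*(8 + 3614) = 2331*3622 = 8442882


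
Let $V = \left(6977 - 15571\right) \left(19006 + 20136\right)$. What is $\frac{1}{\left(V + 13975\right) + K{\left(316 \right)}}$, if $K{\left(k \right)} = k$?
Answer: $- \frac{1}{336372057} \approx -2.9729 \cdot 10^{-9}$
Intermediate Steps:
$V = -336386348$ ($V = \left(-8594\right) 39142 = -336386348$)
$\frac{1}{\left(V + 13975\right) + K{\left(316 \right)}} = \frac{1}{\left(-336386348 + 13975\right) + 316} = \frac{1}{-336372373 + 316} = \frac{1}{-336372057} = - \frac{1}{336372057}$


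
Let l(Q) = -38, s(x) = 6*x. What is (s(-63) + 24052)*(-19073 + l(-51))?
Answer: -452433814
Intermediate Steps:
(s(-63) + 24052)*(-19073 + l(-51)) = (6*(-63) + 24052)*(-19073 - 38) = (-378 + 24052)*(-19111) = 23674*(-19111) = -452433814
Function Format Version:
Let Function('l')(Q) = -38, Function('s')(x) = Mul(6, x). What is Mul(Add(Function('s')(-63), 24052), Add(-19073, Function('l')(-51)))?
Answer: -452433814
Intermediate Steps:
Mul(Add(Function('s')(-63), 24052), Add(-19073, Function('l')(-51))) = Mul(Add(Mul(6, -63), 24052), Add(-19073, -38)) = Mul(Add(-378, 24052), -19111) = Mul(23674, -19111) = -452433814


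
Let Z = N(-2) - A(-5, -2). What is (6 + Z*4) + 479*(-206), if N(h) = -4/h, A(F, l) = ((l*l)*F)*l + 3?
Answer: -98832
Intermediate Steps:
A(F, l) = 3 + F*l³ (A(F, l) = (l²*F)*l + 3 = (F*l²)*l + 3 = F*l³ + 3 = 3 + F*l³)
Z = -41 (Z = -4/(-2) - (3 - 5*(-2)³) = -4*(-½) - (3 - 5*(-8)) = 2 - (3 + 40) = 2 - 1*43 = 2 - 43 = -41)
(6 + Z*4) + 479*(-206) = (6 - 41*4) + 479*(-206) = (6 - 164) - 98674 = -158 - 98674 = -98832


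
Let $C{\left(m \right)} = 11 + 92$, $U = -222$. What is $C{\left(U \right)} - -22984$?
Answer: $23087$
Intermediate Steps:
$C{\left(m \right)} = 103$
$C{\left(U \right)} - -22984 = 103 - -22984 = 103 + 22984 = 23087$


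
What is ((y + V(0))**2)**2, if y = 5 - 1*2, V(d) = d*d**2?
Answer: 81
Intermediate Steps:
V(d) = d**3
y = 3 (y = 5 - 2 = 3)
((y + V(0))**2)**2 = ((3 + 0**3)**2)**2 = ((3 + 0)**2)**2 = (3**2)**2 = 9**2 = 81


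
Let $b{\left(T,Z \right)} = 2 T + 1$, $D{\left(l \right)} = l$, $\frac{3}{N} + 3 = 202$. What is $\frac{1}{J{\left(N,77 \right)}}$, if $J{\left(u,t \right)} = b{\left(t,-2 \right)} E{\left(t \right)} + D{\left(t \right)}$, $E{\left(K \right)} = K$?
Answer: $\frac{1}{12012} \approx 8.325 \cdot 10^{-5}$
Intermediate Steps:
$N = \frac{3}{199}$ ($N = \frac{3}{-3 + 202} = \frac{3}{199} \approx 0.015075$)
$b{\left(T,Z \right)} = 1 + 2 T$
$J{\left(u,t \right)} = t + t \left(1 + 2 t\right)$ ($J{\left(u,t \right)} = \left(1 + 2 t\right) t + t = t \left(1 + 2 t\right) + t = t + t \left(1 + 2 t\right)$)
$\frac{1}{J{\left(N,77 \right)}} = \frac{1}{2 \cdot 77 \left(1 + 77\right)} = \frac{1}{2 \cdot 77 \cdot 78} = \frac{1}{12012}$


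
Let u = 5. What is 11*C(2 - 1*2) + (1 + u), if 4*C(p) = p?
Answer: 6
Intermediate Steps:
C(p) = p/4
11*C(2 - 1*2) + (1 + u) = 11*((2 - 1*2)/4) + (1 + 5) = 11*((2 - 2)/4) + 6 = 11*((¼)*0) + 6 = 11*0 + 6 = 0 + 6 = 6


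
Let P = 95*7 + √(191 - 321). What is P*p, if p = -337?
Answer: -224105 - 337*I*√130 ≈ -2.2411e+5 - 3842.4*I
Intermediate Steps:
P = 665 + I*√130 (P = 665 + √(-130) = 665 + I*√130 ≈ 665.0 + 11.402*I)
P*p = (665 + I*√130)*(-337) = -224105 - 337*I*√130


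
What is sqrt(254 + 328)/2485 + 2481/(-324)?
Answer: -827/108 + sqrt(582)/2485 ≈ -7.6477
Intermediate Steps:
sqrt(254 + 328)/2485 + 2481/(-324) = sqrt(582)*(1/2485) + 2481*(-1/324) = sqrt(582)/2485 - 827/108 = -827/108 + sqrt(582)/2485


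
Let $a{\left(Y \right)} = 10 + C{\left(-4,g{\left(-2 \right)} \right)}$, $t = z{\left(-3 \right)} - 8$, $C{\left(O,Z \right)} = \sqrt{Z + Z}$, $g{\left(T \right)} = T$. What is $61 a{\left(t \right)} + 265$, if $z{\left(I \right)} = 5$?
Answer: $875 + 122 i \approx 875.0 + 122.0 i$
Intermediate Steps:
$C{\left(O,Z \right)} = \sqrt{2} \sqrt{Z}$ ($C{\left(O,Z \right)} = \sqrt{2 Z} = \sqrt{2} \sqrt{Z}$)
$t = -3$ ($t = 5 - 8 = -3$)
$a{\left(Y \right)} = 10 + 2 i$ ($a{\left(Y \right)} = 10 + \sqrt{2} \sqrt{-2} = 10 + \sqrt{2} i \sqrt{2} = 10 + 2 i$)
$61 a{\left(t \right)} + 265 = 61 \left(10 + 2 i\right) + 265 = \left(610 + 122 i\right) + 265 = 875 + 122 i$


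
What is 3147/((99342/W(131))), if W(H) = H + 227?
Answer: 187771/16557 ≈ 11.341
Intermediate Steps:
W(H) = 227 + H
3147/((99342/W(131))) = 3147/((99342/(227 + 131))) = 3147/((99342/358)) = 3147/((99342*(1/358))) = 3147/(49671/179) = 3147*(179/49671) = 187771/16557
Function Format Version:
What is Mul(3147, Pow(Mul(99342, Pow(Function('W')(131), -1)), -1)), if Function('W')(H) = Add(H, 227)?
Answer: Rational(187771, 16557) ≈ 11.341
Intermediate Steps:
Function('W')(H) = Add(227, H)
Mul(3147, Pow(Mul(99342, Pow(Function('W')(131), -1)), -1)) = Mul(3147, Pow(Mul(99342, Pow(Add(227, 131), -1)), -1)) = Mul(3147, Pow(Mul(99342, Pow(358, -1)), -1)) = Mul(3147, Pow(Mul(99342, Rational(1, 358)), -1)) = Mul(3147, Pow(Rational(49671, 179), -1)) = Mul(3147, Rational(179, 49671)) = Rational(187771, 16557)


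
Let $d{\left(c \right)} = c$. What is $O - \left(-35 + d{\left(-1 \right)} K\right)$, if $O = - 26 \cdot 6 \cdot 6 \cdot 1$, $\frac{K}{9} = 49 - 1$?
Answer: $-469$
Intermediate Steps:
$K = 432$ ($K = 9 \left(49 - 1\right) = 9 \cdot 48 = 432$)
$O = -936$ ($O = - 26 \cdot 36 \cdot 1 = \left(-26\right) 36 = -936$)
$O - \left(-35 + d{\left(-1 \right)} K\right) = -936 - \left(-35 - 432\right) = -936 - -467 = -936 + 467 = -469$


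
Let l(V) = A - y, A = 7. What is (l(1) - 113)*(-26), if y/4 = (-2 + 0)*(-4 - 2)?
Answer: 4004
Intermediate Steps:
y = 48 (y = 4*((-2 + 0)*(-4 - 2)) = 4*(-2*(-6)) = 4*12 = 48)
l(V) = -41 (l(V) = 7 - 1*48 = 7 - 48 = -41)
(l(1) - 113)*(-26) = (-41 - 113)*(-26) = -154*(-26) = 4004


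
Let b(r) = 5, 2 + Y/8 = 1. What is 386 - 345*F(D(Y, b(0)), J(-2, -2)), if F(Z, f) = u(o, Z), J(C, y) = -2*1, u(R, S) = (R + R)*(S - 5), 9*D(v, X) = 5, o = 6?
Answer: 18786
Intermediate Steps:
Y = -8 (Y = -16 + 8*1 = -16 + 8 = -8)
D(v, X) = 5/9 (D(v, X) = (⅑)*5 = 5/9)
u(R, S) = 2*R*(-5 + S) (u(R, S) = (2*R)*(-5 + S) = 2*R*(-5 + S))
J(C, y) = -2
F(Z, f) = -60 + 12*Z (F(Z, f) = 2*6*(-5 + Z) = -60 + 12*Z)
386 - 345*F(D(Y, b(0)), J(-2, -2)) = 386 - 345*(-60 + 12*(5/9)) = 386 - 345*(-60 + 20/3) = 386 - 345*(-160/3) = 386 + 18400 = 18786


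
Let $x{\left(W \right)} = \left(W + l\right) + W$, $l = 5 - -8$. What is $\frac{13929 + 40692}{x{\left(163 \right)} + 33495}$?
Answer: $\frac{18207}{11278} \approx 1.6144$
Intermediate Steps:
$l = 13$ ($l = 5 + 8 = 13$)
$x{\left(W \right)} = 13 + 2 W$ ($x{\left(W \right)} = \left(W + 13\right) + W = \left(13 + W\right) + W = 13 + 2 W$)
$\frac{13929 + 40692}{x{\left(163 \right)} + 33495} = \frac{13929 + 40692}{\left(13 + 2 \cdot 163\right) + 33495} = \frac{54621}{\left(13 + 326\right) + 33495} = \frac{54621}{339 + 33495} = \frac{54621}{33834} = 54621 \cdot \frac{1}{33834} = \frac{18207}{11278}$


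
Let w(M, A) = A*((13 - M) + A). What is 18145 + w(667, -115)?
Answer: 106580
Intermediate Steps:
w(M, A) = A*(13 + A - M)
18145 + w(667, -115) = 18145 - 115*(13 - 115 - 1*667) = 18145 - 115*(13 - 115 - 667) = 18145 - 115*(-769) = 18145 + 88435 = 106580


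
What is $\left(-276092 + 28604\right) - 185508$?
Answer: $-432996$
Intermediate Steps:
$\left(-276092 + 28604\right) - 185508 = -247488 - 185508 = -432996$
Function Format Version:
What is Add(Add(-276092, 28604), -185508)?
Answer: -432996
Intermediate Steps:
Add(Add(-276092, 28604), -185508) = Add(-247488, -185508) = -432996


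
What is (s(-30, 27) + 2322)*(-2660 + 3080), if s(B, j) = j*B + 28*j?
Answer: 952560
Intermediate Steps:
s(B, j) = 28*j + B*j (s(B, j) = B*j + 28*j = 28*j + B*j)
(s(-30, 27) + 2322)*(-2660 + 3080) = (27*(28 - 30) + 2322)*(-2660 + 3080) = (27*(-2) + 2322)*420 = (-54 + 2322)*420 = 2268*420 = 952560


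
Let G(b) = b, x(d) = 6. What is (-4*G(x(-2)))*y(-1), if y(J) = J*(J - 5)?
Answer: -144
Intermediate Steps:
y(J) = J*(-5 + J)
(-4*G(x(-2)))*y(-1) = (-4*6)*(-(-5 - 1)) = -(-24)*(-6) = -24*6 = -144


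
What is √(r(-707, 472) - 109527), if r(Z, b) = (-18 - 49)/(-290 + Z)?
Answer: 4*I*√6804422309/997 ≈ 330.95*I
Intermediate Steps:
r(Z, b) = -67/(-290 + Z)
√(r(-707, 472) - 109527) = √(-67/(-290 - 707) - 109527) = √(-67/(-997) - 109527) = √(-67*(-1/997) - 109527) = √(67/997 - 109527) = √(-109198352/997) = 4*I*√6804422309/997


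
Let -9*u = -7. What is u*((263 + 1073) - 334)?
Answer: 2338/3 ≈ 779.33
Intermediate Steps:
u = 7/9 (u = -1/9*(-7) = 7/9 ≈ 0.77778)
u*((263 + 1073) - 334) = 7*((263 + 1073) - 334)/9 = 7*(1336 - 334)/9 = (7/9)*1002 = 2338/3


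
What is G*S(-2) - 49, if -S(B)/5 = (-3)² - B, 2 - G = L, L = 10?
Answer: 391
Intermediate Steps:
G = -8 (G = 2 - 1*10 = 2 - 10 = -8)
S(B) = -45 + 5*B (S(B) = -5*((-3)² - B) = -5*(9 - B) = -45 + 5*B)
G*S(-2) - 49 = -8*(-45 + 5*(-2)) - 49 = -8*(-45 - 10) - 49 = -8*(-55) - 49 = 440 - 49 = 391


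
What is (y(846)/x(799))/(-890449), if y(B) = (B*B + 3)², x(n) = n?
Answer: -512253686961/711468751 ≈ -719.99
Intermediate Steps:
y(B) = (3 + B²)² (y(B) = (B² + 3)² = (3 + B²)²)
(y(846)/x(799))/(-890449) = ((3 + 846²)²/799)/(-890449) = ((3 + 715716)²*(1/799))*(-1/890449) = (715719²*(1/799))*(-1/890449) = (512253686961*(1/799))*(-1/890449) = (512253686961/799)*(-1/890449) = -512253686961/711468751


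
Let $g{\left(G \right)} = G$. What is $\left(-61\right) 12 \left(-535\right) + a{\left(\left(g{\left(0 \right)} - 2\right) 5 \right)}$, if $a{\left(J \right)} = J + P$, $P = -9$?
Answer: $391601$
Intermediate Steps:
$a{\left(J \right)} = -9 + J$ ($a{\left(J \right)} = J - 9 = -9 + J$)
$\left(-61\right) 12 \left(-535\right) + a{\left(\left(g{\left(0 \right)} - 2\right) 5 \right)} = \left(-61\right) 12 \left(-535\right) + \left(-9 + \left(0 - 2\right) 5\right) = \left(-732\right) \left(-535\right) - 19 = 391620 - 19 = 391601$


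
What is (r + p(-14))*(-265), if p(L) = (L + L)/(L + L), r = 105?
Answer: -28090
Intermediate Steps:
p(L) = 1 (p(L) = (2*L)/((2*L)) = (2*L)*(1/(2*L)) = 1)
(r + p(-14))*(-265) = (105 + 1)*(-265) = 106*(-265) = -28090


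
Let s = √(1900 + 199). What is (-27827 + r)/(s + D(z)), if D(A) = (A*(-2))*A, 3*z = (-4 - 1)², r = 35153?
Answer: -82417500/1392481 - 593406*√2099/1392481 ≈ -78.712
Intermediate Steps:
z = 25/3 (z = (-4 - 1)²/3 = (⅓)*(-5)² = (⅓)*25 = 25/3 ≈ 8.3333)
D(A) = -2*A² (D(A) = (-2*A)*A = -2*A²)
s = √2099 ≈ 45.815
(-27827 + r)/(s + D(z)) = (-27827 + 35153)/(√2099 - 2*(25/3)²) = 7326/(√2099 - 2*625/9) = 7326/(√2099 - 1250/9) = 7326/(-1250/9 + √2099)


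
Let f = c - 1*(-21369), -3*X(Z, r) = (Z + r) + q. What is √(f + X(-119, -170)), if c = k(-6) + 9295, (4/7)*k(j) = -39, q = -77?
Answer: √122871/2 ≈ 175.26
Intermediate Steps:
k(j) = -273/4 (k(j) = (7/4)*(-39) = -273/4)
X(Z, r) = 77/3 - Z/3 - r/3 (X(Z, r) = -((Z + r) - 77)/3 = -(-77 + Z + r)/3 = 77/3 - Z/3 - r/3)
c = 36907/4 (c = -273/4 + 9295 = 36907/4 ≈ 9226.8)
f = 122383/4 (f = 36907/4 - 1*(-21369) = 36907/4 + 21369 = 122383/4 ≈ 30596.)
√(f + X(-119, -170)) = √(122383/4 + (77/3 - ⅓*(-119) - ⅓*(-170))) = √(122383/4 + (77/3 + 119/3 + 170/3)) = √(122383/4 + 122) = √(122871/4) = √122871/2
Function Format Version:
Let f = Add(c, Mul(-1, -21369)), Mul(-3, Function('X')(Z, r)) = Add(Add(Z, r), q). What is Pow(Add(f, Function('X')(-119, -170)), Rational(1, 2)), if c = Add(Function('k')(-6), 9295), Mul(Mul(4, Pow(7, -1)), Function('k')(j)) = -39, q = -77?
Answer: Mul(Rational(1, 2), Pow(122871, Rational(1, 2))) ≈ 175.26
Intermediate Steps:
Function('k')(j) = Rational(-273, 4) (Function('k')(j) = Mul(Rational(7, 4), -39) = Rational(-273, 4))
Function('X')(Z, r) = Add(Rational(77, 3), Mul(Rational(-1, 3), Z), Mul(Rational(-1, 3), r)) (Function('X')(Z, r) = Mul(Rational(-1, 3), Add(Add(Z, r), -77)) = Mul(Rational(-1, 3), Add(-77, Z, r)) = Add(Rational(77, 3), Mul(Rational(-1, 3), Z), Mul(Rational(-1, 3), r)))
c = Rational(36907, 4) (c = Add(Rational(-273, 4), 9295) = Rational(36907, 4) ≈ 9226.8)
f = Rational(122383, 4) (f = Add(Rational(36907, 4), Mul(-1, -21369)) = Add(Rational(36907, 4), 21369) = Rational(122383, 4) ≈ 30596.)
Pow(Add(f, Function('X')(-119, -170)), Rational(1, 2)) = Pow(Add(Rational(122383, 4), Add(Rational(77, 3), Mul(Rational(-1, 3), -119), Mul(Rational(-1, 3), -170))), Rational(1, 2)) = Pow(Add(Rational(122383, 4), Add(Rational(77, 3), Rational(119, 3), Rational(170, 3))), Rational(1, 2)) = Pow(Add(Rational(122383, 4), 122), Rational(1, 2)) = Pow(Rational(122871, 4), Rational(1, 2)) = Mul(Rational(1, 2), Pow(122871, Rational(1, 2)))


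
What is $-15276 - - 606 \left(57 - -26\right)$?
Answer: $35022$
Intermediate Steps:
$-15276 - - 606 \left(57 - -26\right) = -15276 - - 606 \left(57 + 26\right) = -15276 - \left(-606\right) 83 = -15276 - -50298 = -15276 + 50298 = 35022$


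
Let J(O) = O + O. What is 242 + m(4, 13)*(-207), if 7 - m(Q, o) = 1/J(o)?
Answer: -31175/26 ≈ -1199.0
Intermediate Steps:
J(O) = 2*O
m(Q, o) = 7 - 1/(2*o)
242 + m(4, 13)*(-207) = 242 + (7 - ½/13)*(-207) = 242 + (7 - ½*1/13)*(-207) = 242 + (7 - 1/26)*(-207) = 242 + (181/26)*(-207) = 242 - 37467/26 = -31175/26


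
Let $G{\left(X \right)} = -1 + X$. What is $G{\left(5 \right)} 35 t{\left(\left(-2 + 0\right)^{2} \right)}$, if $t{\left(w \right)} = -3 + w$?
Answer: $140$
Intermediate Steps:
$G{\left(5 \right)} 35 t{\left(\left(-2 + 0\right)^{2} \right)} = \left(-1 + 5\right) 35 \left(-3 + \left(-2 + 0\right)^{2}\right) = 4 \cdot 35 \left(-3 + \left(-2\right)^{2}\right) = 140 \left(-3 + 4\right) = 140 \cdot 1 = 140$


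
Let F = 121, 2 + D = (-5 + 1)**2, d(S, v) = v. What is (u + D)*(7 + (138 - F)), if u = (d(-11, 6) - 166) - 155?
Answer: -7224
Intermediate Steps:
D = 14 (D = -2 + (-5 + 1)**2 = -2 + (-4)**2 = -2 + 16 = 14)
u = -315 (u = (6 - 166) - 155 = -160 - 155 = -315)
(u + D)*(7 + (138 - F)) = (-315 + 14)*(7 + (138 - 1*121)) = -301*(7 + (138 - 121)) = -301*(7 + 17) = -301*24 = -7224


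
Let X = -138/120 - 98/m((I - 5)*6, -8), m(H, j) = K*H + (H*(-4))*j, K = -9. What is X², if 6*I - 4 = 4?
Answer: 23415921/25603600 ≈ 0.91456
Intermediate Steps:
I = 4/3 (I = ⅔ + (⅙)*4 = ⅔ + ⅔ = 4/3 ≈ 1.3333)
m(H, j) = -9*H - 4*H*j (m(H, j) = -9*H + (H*(-4))*j = -9*H + (-4*H)*j = -9*H - 4*H*j)
X = -4839/5060 (X = -138/120 - 98*(-1/(6*(9 + 4*(-8))*(4/3 - 5))) = -138*1/120 - 98*1/(22*(9 - 32)) = -23/20 - 98/((-1*(-22)*(-23))) = -23/20 - 98/(-506) = -23/20 - 98*(-1/506) = -23/20 + 49/253 = -4839/5060 ≈ -0.95632)
X² = (-4839/5060)² = 23415921/25603600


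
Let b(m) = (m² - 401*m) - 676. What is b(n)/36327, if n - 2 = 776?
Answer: 292630/36327 ≈ 8.0554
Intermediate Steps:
n = 778 (n = 2 + 776 = 778)
b(m) = -676 + m² - 401*m
b(n)/36327 = (-676 + 778² - 401*778)/36327 = (-676 + 605284 - 311978)*(1/36327) = 292630*(1/36327) = 292630/36327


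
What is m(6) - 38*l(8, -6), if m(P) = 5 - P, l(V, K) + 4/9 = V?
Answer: -2593/9 ≈ -288.11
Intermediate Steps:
l(V, K) = -4/9 + V
m(6) - 38*l(8, -6) = (5 - 1*6) - 38*(-4/9 + 8) = (5 - 6) - 38*68/9 = -1 - 2584/9 = -2593/9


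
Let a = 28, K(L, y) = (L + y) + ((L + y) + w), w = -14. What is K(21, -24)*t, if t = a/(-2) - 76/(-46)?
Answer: 5680/23 ≈ 246.96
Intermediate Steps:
K(L, y) = -14 + 2*L + 2*y (K(L, y) = (L + y) + ((L + y) - 14) = (L + y) + (-14 + L + y) = -14 + 2*L + 2*y)
t = -284/23 (t = 28/(-2) - 76/(-46) = 28*(-1/2) - 76*(-1/46) = -14 + 38/23 = -284/23 ≈ -12.348)
K(21, -24)*t = (-14 + 2*21 + 2*(-24))*(-284/23) = (-14 + 42 - 48)*(-284/23) = -20*(-284/23) = 5680/23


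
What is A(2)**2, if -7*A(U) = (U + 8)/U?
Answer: 25/49 ≈ 0.51020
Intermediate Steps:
A(U) = -(8 + U)/(7*U) (A(U) = -(U + 8)/(7*U) = -(8 + U)/(7*U))
A(2)**2 = ((1/7)*(-8 - 1*2)/2)**2 = ((1/7)*(1/2)*(-8 - 2))**2 = ((1/7)*(1/2)*(-10))**2 = (-5/7)**2 = 25/49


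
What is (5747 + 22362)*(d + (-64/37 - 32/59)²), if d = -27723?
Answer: -3712891104960223/4765489 ≈ -7.7912e+8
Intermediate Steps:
(5747 + 22362)*(d + (-64/37 - 32/59)²) = (5747 + 22362)*(-27723 + (-64/37 - 32/59)²) = 28109*(-27723 + (-64*1/37 - 32*1/59)²) = 28109*(-27723 + (-64/37 - 32/59)²) = 28109*(-27723 + (-4960/2183)²) = 28109*(-27723 + 24601600/4765489) = 28109*(-132089049947/4765489) = -3712891104960223/4765489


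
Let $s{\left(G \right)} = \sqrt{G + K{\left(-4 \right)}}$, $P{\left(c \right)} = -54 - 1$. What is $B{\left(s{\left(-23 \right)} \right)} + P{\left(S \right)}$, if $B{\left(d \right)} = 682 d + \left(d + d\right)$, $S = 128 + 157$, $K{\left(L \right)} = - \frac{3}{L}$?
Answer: $-55 + 342 i \sqrt{89} \approx -55.0 + 3226.4 i$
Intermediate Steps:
$S = 285$
$P{\left(c \right)} = -55$ ($P{\left(c \right)} = -54 - 1 = -55$)
$s{\left(G \right)} = \sqrt{\frac{3}{4} + G}$ ($s{\left(G \right)} = \sqrt{G - \frac{3}{-4}} = \sqrt{G - - \frac{3}{4}} = \sqrt{G + \frac{3}{4}} = \sqrt{\frac{3}{4} + G}$)
$B{\left(d \right)} = 684 d$ ($B{\left(d \right)} = 682 d + 2 d = 684 d$)
$B{\left(s{\left(-23 \right)} \right)} + P{\left(S \right)} = 684 \frac{\sqrt{3 + 4 \left(-23\right)}}{2} - 55 = 684 \frac{\sqrt{3 - 92}}{2} - 55 = 684 \frac{\sqrt{-89}}{2} - 55 = 684 \frac{i \sqrt{89}}{2} - 55 = 342 i \sqrt{89} - 55 = -55 + 342 i \sqrt{89}$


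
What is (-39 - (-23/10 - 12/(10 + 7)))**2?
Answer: 37442161/28900 ≈ 1295.6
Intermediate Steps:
(-39 - (-23/10 - 12/(10 + 7)))**2 = (-39 - (-23*1/10 - 12/17))**2 = (-39 - (-23/10 - 12*1/17))**2 = (-39 - (-23/10 - 12/17))**2 = (-39 - 1*(-511/170))**2 = (-39 + 511/170)**2 = (-6119/170)**2 = 37442161/28900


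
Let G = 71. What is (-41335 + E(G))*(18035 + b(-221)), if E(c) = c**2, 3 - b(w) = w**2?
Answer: 1117964082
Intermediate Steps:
b(w) = 3 - w**2
(-41335 + E(G))*(18035 + b(-221)) = (-41335 + 71**2)*(18035 + (3 - 1*(-221)**2)) = (-41335 + 5041)*(18035 + (3 - 1*48841)) = -36294*(18035 + (3 - 48841)) = -36294*(18035 - 48838) = -36294*(-30803) = 1117964082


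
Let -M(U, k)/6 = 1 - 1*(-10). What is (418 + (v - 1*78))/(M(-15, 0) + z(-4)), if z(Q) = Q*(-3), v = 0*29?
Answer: -170/27 ≈ -6.2963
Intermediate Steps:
v = 0
M(U, k) = -66 (M(U, k) = -6*(1 - 1*(-10)) = -6*(1 + 10) = -6*11 = -66)
z(Q) = -3*Q
(418 + (v - 1*78))/(M(-15, 0) + z(-4)) = (418 + (0 - 1*78))/(-66 - 3*(-4)) = (418 + (0 - 78))/(-66 + 12) = (418 - 78)/(-54) = 340*(-1/54) = -170/27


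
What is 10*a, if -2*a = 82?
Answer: -410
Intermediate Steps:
a = -41 (a = -½*82 = -41)
10*a = 10*(-41) = -410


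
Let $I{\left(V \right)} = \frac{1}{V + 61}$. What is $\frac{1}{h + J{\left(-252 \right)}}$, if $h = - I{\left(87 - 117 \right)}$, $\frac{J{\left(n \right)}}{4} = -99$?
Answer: $- \frac{31}{12277} \approx -0.002525$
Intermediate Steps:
$J{\left(n \right)} = -396$ ($J{\left(n \right)} = 4 \left(-99\right) = -396$)
$I{\left(V \right)} = \frac{1}{61 + V}$
$h = - \frac{1}{31}$ ($h = - \frac{1}{61 + \left(87 - 117\right)} = - \frac{1}{61 - 30} = - \frac{1}{31} \approx -0.032258$)
$\frac{1}{h + J{\left(-252 \right)}} = \frac{1}{- \frac{1}{31} - 396} = \frac{1}{- \frac{12277}{31}} = - \frac{31}{12277}$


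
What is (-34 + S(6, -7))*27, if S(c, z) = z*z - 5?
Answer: 270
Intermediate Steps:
S(c, z) = -5 + z**2 (S(c, z) = z**2 - 5 = -5 + z**2)
(-34 + S(6, -7))*27 = (-34 + (-5 + (-7)**2))*27 = (-34 + (-5 + 49))*27 = (-34 + 44)*27 = 10*27 = 270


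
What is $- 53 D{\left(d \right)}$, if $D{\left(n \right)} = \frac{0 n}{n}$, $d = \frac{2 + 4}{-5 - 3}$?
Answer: $0$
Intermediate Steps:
$d = - \frac{3}{4}$ ($d = \frac{6}{-8} = 6 \left(- \frac{1}{8}\right) = - \frac{3}{4} \approx -0.75$)
$D{\left(n \right)} = 0$ ($D{\left(n \right)} = \frac{0}{n} = 0$)
$- 53 D{\left(d \right)} = \left(-53\right) 0 = 0$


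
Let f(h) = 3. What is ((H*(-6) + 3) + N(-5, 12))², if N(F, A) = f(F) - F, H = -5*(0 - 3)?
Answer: 6241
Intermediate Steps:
H = 15 (H = -5*(-3) = 15)
N(F, A) = 3 - F
((H*(-6) + 3) + N(-5, 12))² = ((15*(-6) + 3) + (3 - 1*(-5)))² = ((-90 + 3) + (3 + 5))² = (-87 + 8)² = (-79)² = 6241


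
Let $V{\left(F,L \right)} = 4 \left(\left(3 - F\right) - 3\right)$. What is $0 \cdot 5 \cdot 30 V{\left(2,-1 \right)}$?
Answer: $0$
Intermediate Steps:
$V{\left(F,L \right)} = - 4 F$ ($V{\left(F,L \right)} = 4 \left(- F\right) = - 4 F$)
$0 \cdot 5 \cdot 30 V{\left(2,-1 \right)} = 0 \cdot 5 \cdot 30 \left(\left(-4\right) 2\right) = 0 \cdot 30 \left(-8\right) = 0 \left(-8\right) = 0$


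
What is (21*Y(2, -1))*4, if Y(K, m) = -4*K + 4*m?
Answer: -1008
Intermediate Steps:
(21*Y(2, -1))*4 = (21*(-4*2 + 4*(-1)))*4 = (21*(-8 - 4))*4 = (21*(-12))*4 = -252*4 = -1008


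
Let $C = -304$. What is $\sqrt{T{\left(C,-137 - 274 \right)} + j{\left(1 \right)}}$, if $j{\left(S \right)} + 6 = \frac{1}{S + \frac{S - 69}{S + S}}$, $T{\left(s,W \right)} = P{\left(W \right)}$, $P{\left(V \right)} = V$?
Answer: $\frac{i \sqrt{454146}}{33} \approx 20.421 i$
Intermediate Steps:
$T{\left(s,W \right)} = W$
$j{\left(S \right)} = -6 + \frac{1}{S + \frac{-69 + S}{2 S}}$ ($j{\left(S \right)} = -6 + \frac{1}{S + \frac{S - 69}{S + S}} = -6 + \frac{1}{S + \frac{-69 + S}{2 S}}$)
$\sqrt{T{\left(C,-137 - 274 \right)} + j{\left(1 \right)}} = \sqrt{\left(-137 - 274\right) + \frac{2 \left(207 - 6 \cdot 1^{2} - 2\right)}{-69 + 1 + 2 \cdot 1^{2}}} = \sqrt{\left(-137 - 274\right) + \frac{2 \left(207 - 6 - 2\right)}{-69 + 1 + 2 \cdot 1}} = \sqrt{-411 + \frac{2 \left(207 - 6 - 2\right)}{-69 + 1 + 2}} = \sqrt{-411 + 2 \frac{1}{-66} \cdot 199} = \sqrt{-411 + 2 \left(- \frac{1}{66}\right) 199} = \sqrt{-411 - \frac{199}{33}} = \sqrt{- \frac{13762}{33}} = \frac{i \sqrt{454146}}{33}$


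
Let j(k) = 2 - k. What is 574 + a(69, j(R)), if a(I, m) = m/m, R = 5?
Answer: 575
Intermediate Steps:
a(I, m) = 1
574 + a(69, j(R)) = 574 + 1 = 575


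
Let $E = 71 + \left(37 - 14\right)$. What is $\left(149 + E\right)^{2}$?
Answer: $59049$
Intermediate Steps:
$E = 94$ ($E = 71 + \left(37 - 14\right) = 71 + 23 = 94$)
$\left(149 + E\right)^{2} = \left(149 + 94\right)^{2} = 243^{2} = 59049$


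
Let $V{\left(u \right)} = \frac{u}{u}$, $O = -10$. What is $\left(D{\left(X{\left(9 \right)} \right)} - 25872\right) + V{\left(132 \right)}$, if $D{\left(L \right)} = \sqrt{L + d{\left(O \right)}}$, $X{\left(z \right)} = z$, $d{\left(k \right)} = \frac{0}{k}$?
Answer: $-25868$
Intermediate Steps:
$d{\left(k \right)} = 0$
$V{\left(u \right)} = 1$
$D{\left(L \right)} = \sqrt{L}$ ($D{\left(L \right)} = \sqrt{L + 0} = \sqrt{L}$)
$\left(D{\left(X{\left(9 \right)} \right)} - 25872\right) + V{\left(132 \right)} = \left(\sqrt{9} - 25872\right) + 1 = \left(3 - 25872\right) + 1 = -25869 + 1 = -25868$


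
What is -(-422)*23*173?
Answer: 1679138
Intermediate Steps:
-(-422)*23*173 = -211*(-46)*173 = 9706*173 = 1679138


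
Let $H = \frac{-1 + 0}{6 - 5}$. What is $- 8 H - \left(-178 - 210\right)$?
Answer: $396$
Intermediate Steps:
$H = -1$ ($H = - 1^{-1} = \left(-1\right) 1 = -1$)
$- 8 H - \left(-178 - 210\right) = \left(-8\right) \left(-1\right) - \left(-178 - 210\right) = 8 - \left(-178 - 210\right) = 8 - -388 = 8 + 388 = 396$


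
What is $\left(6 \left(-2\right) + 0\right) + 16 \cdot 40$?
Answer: $628$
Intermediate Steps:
$\left(6 \left(-2\right) + 0\right) + 16 \cdot 40 = \left(-12 + 0\right) + 640 = -12 + 640 = 628$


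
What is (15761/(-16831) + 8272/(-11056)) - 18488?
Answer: -215039118326/11630221 ≈ -18490.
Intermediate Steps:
(15761/(-16831) + 8272/(-11056)) - 18488 = (15761*(-1/16831) + 8272*(-1/11056)) - 18488 = (-15761/16831 - 517/691) - 18488 = -19592478/11630221 - 18488 = -215039118326/11630221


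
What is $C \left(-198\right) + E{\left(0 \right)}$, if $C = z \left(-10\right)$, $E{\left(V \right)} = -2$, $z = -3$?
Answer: $-5942$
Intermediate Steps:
$C = 30$ ($C = \left(-3\right) \left(-10\right) = 30$)
$C \left(-198\right) + E{\left(0 \right)} = 30 \left(-198\right) - 2 = -5940 - 2 = -5942$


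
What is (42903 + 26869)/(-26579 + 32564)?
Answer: 69772/5985 ≈ 11.658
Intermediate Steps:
(42903 + 26869)/(-26579 + 32564) = 69772/5985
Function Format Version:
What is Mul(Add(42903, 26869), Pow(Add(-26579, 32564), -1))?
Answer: Rational(69772, 5985) ≈ 11.658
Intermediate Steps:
Mul(Add(42903, 26869), Pow(Add(-26579, 32564), -1)) = Mul(69772, Pow(5985, -1)) = Mul(69772, Rational(1, 5985)) = Rational(69772, 5985)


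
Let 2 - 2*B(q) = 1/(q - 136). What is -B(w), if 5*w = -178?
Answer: -1721/1716 ≈ -1.0029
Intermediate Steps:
w = -178/5 (w = (⅕)*(-178) = -178/5 ≈ -35.600)
B(q) = 1 - 1/(2*(-136 + q)) (B(q) = 1 - 1/(2*(q - 136)) = 1 - 1/(2*(-136 + q)))
-B(w) = -(-273/2 - 178/5)/(-136 - 178/5) = -(-1721)/((-858/5)*10) = -(-5)*(-1721)/(858*10) = -1*1721/1716 = -1721/1716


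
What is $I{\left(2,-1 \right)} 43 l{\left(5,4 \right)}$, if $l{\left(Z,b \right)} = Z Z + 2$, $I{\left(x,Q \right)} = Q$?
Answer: $-1161$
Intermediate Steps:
$l{\left(Z,b \right)} = 2 + Z^{2}$ ($l{\left(Z,b \right)} = Z^{2} + 2 = 2 + Z^{2}$)
$I{\left(2,-1 \right)} 43 l{\left(5,4 \right)} = \left(-1\right) 43 \left(2 + 5^{2}\right) = - 43 \left(2 + 25\right) = \left(-43\right) 27 = -1161$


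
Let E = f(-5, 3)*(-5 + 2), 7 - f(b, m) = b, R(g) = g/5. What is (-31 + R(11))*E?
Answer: 5184/5 ≈ 1036.8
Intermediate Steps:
R(g) = g/5 (R(g) = g*(1/5) = g/5)
f(b, m) = 7 - b
E = -36 (E = (7 - 1*(-5))*(-5 + 2) = (7 + 5)*(-3) = 12*(-3) = -36)
(-31 + R(11))*E = (-31 + (1/5)*11)*(-36) = (-31 + 11/5)*(-36) = -144/5*(-36) = 5184/5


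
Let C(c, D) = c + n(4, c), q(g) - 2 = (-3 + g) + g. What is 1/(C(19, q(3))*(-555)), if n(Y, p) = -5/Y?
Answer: -4/39405 ≈ -0.00010151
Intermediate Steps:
q(g) = -1 + 2*g (q(g) = 2 + ((-3 + g) + g) = 2 + (-3 + 2*g) = -1 + 2*g)
C(c, D) = -5/4 + c (C(c, D) = c - 5/4 = -5/4 + c)
1/(C(19, q(3))*(-555)) = 1/((-5/4 + 19)*(-555)) = 1/((71/4)*(-555)) = 1/(-39405/4) = -4/39405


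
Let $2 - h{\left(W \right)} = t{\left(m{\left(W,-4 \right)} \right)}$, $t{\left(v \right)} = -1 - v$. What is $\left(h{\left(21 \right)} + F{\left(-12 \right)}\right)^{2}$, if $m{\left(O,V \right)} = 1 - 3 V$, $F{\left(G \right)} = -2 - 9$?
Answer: $25$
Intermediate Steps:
$F{\left(G \right)} = -11$ ($F{\left(G \right)} = -2 - 9 = -11$)
$h{\left(W \right)} = 16$ ($h{\left(W \right)} = 2 - \left(-1 - \left(1 - -12\right)\right) = 2 - \left(-1 - \left(1 + 12\right)\right) = 2 - \left(-1 - 13\right) = 2 - -14 = 2 + 14 = 16$)
$\left(h{\left(21 \right)} + F{\left(-12 \right)}\right)^{2} = \left(16 - 11\right)^{2} = 5^{2} = 25$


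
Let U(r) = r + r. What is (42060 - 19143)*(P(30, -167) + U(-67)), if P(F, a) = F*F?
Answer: 17554422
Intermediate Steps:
P(F, a) = F**2
U(r) = 2*r
(42060 - 19143)*(P(30, -167) + U(-67)) = (42060 - 19143)*(30**2 + 2*(-67)) = 22917*(900 - 134) = 22917*766 = 17554422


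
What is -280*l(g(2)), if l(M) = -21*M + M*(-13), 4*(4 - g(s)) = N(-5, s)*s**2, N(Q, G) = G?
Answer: 19040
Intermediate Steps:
g(s) = 4 - s**3/4 (g(s) = 4 - s*s**2/4 = 4 - s**3/4)
l(M) = -34*M (l(M) = -21*M - 13*M = -34*M)
-280*l(g(2)) = -(-9520)*(4 - 1/4*2**3) = -(-9520)*(4 - 1/4*8) = -(-9520)*(4 - 2) = -(-9520)*2 = -280*(-68) = 19040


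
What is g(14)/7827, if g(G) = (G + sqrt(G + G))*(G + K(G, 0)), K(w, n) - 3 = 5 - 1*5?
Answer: 238/7827 + 34*sqrt(7)/7827 ≈ 0.041901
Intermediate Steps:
K(w, n) = 3 (K(w, n) = 3 + (5 - 1*5) = 3 + (5 - 5) = 3 + 0 = 3)
g(G) = (3 + G)*(G + sqrt(2)*sqrt(G)) (g(G) = (G + sqrt(G + G))*(G + 3) = (G + sqrt(2*G))*(3 + G) = (G + sqrt(2)*sqrt(G))*(3 + G) = (3 + G)*(G + sqrt(2)*sqrt(G)))
g(14)/7827 = (14**2 + 3*14 + sqrt(2)*14**(3/2) + 3*sqrt(2)*sqrt(14))/7827 = (196 + 42 + sqrt(2)*(14*sqrt(14)) + 6*sqrt(7))*(1/7827) = (196 + 42 + 28*sqrt(7) + 6*sqrt(7))*(1/7827) = (238 + 34*sqrt(7))*(1/7827) = 238/7827 + 34*sqrt(7)/7827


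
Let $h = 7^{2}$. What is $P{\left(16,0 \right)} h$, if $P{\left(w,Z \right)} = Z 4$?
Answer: $0$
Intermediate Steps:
$P{\left(w,Z \right)} = 4 Z$
$h = 49$
$P{\left(16,0 \right)} h = 4 \cdot 0 \cdot 49 = 0 \cdot 49 = 0$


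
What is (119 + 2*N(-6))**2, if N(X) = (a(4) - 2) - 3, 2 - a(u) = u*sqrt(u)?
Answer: 9409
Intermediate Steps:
a(u) = 2 - u**(3/2) (a(u) = 2 - u*sqrt(u) = 2 - u**(3/2))
N(X) = -11 (N(X) = ((2 - 4**(3/2)) - 2) - 3 = ((2 - 1*8) - 2) - 3 = ((2 - 8) - 2) - 3 = (-6 - 2) - 3 = -8 - 3 = -11)
(119 + 2*N(-6))**2 = (119 + 2*(-11))**2 = (119 - 22)**2 = 97**2 = 9409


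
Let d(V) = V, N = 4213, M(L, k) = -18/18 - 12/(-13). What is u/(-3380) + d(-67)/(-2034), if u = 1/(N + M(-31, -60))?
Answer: 159009421/4827251520 ≈ 0.032940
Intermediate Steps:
M(L, k) = -1/13 (M(L, k) = -18*1/18 - 12*(-1/13) = -1 + 12/13 = -1/13)
u = 13/54768 (u = 1/(4213 - 1/13) = 1/(54768/13) = 13/54768 ≈ 0.00023736)
u/(-3380) + d(-67)/(-2034) = (13/54768)/(-3380) - 67/(-2034) = (13/54768)*(-1/3380) - 67*(-1/2034) = -1/14239680 + 67/2034 = 159009421/4827251520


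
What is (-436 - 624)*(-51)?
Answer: 54060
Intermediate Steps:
(-436 - 624)*(-51) = -1060*(-51) = 54060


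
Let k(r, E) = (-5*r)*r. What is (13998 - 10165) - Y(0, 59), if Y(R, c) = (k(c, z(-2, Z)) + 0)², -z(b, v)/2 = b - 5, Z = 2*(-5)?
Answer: -302930192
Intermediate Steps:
Z = -10
z(b, v) = 10 - 2*b (z(b, v) = -2*(b - 5) = -2*(-5 + b) = 10 - 2*b)
k(r, E) = -5*r²
Y(R, c) = 25*c⁴ (Y(R, c) = (-5*c² + 0)² = (-5*c²)² = 25*c⁴)
(13998 - 10165) - Y(0, 59) = (13998 - 10165) - 25*59⁴ = 3833 - 25*12117361 = 3833 - 1*302934025 = 3833 - 302934025 = -302930192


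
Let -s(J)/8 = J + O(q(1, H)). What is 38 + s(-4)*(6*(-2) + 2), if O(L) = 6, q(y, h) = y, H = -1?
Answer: 198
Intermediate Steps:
s(J) = -48 - 8*J (s(J) = -8*(J + 6) = -8*(6 + J) = -48 - 8*J)
38 + s(-4)*(6*(-2) + 2) = 38 + (-48 - 8*(-4))*(6*(-2) + 2) = 38 + (-48 + 32)*(-12 + 2) = 38 - 16*(-10) = 38 + 160 = 198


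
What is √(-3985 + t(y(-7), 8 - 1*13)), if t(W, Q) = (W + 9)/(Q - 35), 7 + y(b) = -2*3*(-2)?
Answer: 163*I*√15/10 ≈ 63.13*I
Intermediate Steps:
y(b) = 5 (y(b) = -7 - 2*3*(-2) = -7 - 6*(-2) = -7 + 12 = 5)
t(W, Q) = (9 + W)/(-35 + Q)
√(-3985 + t(y(-7), 8 - 1*13)) = √(-3985 + (9 + 5)/(-35 + (8 - 1*13))) = √(-3985 + 14/(-35 + (8 - 13))) = √(-3985 + 14/(-35 - 5)) = √(-3985 + 14/(-40)) = √(-3985 - 1/40*14) = √(-3985 - 7/20) = √(-79707/20) = 163*I*√15/10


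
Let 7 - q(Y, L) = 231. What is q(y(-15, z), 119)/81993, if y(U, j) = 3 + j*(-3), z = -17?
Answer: -224/81993 ≈ -0.0027319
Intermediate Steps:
y(U, j) = 3 - 3*j
q(Y, L) = -224 (q(Y, L) = 7 - 1*231 = 7 - 231 = -224)
q(y(-15, z), 119)/81993 = -224/81993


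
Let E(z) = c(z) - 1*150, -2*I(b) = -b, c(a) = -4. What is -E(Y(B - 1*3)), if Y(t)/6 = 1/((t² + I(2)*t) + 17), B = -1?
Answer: 154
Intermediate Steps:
I(b) = b/2 (I(b) = -(-1)*b/2 = b/2)
Y(t) = 6/(17 + t + t²) (Y(t) = 6/((t² + ((½)*2)*t) + 17) = 6/((t² + 1*t) + 17) = 6/((t² + t) + 17) = 6/((t + t²) + 17) = 6/(17 + t + t²))
E(z) = -154 (E(z) = -4 - 1*150 = -4 - 150 = -154)
-E(Y(B - 1*3)) = -1*(-154) = 154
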